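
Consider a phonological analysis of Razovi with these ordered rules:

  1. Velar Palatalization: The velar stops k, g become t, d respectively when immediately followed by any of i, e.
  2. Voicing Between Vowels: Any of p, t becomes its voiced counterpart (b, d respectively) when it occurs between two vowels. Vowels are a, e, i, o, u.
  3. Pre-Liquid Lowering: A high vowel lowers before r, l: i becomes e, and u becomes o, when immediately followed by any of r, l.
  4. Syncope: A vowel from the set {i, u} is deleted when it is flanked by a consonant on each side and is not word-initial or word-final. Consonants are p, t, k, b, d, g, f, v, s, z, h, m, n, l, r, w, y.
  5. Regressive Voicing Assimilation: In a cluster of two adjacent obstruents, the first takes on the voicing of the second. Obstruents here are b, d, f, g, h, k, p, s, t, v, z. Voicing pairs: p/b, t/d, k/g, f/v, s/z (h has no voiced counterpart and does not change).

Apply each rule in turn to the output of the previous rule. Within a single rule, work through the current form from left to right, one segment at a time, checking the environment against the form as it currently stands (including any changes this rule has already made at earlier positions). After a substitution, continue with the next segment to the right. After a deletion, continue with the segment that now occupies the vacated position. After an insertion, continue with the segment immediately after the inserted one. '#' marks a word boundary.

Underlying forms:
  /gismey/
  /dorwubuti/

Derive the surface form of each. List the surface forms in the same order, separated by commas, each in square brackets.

[tsmey], [dorwbdi]

/gismey/:
  1 Velar Palatalization: [gismey] → [dismey]
  2 Voicing Between Vowels: no change — [dismey]
  3 Pre-Liquid Lowering: no change — [dismey]
  4 Syncope: [dismey] → [dsmey]
  5 Regressive Voicing Assimilation: [dsmey] → [tsmey]
/dorwubuti/:
  1 Velar Palatalization: no change — [dorwubuti]
  2 Voicing Between Vowels: [dorwubuti] → [dorwubudi]
  3 Pre-Liquid Lowering: no change — [dorwubudi]
  4 Syncope: [dorwubudi] → [dorwbdi]
  5 Regressive Voicing Assimilation: no change — [dorwbdi]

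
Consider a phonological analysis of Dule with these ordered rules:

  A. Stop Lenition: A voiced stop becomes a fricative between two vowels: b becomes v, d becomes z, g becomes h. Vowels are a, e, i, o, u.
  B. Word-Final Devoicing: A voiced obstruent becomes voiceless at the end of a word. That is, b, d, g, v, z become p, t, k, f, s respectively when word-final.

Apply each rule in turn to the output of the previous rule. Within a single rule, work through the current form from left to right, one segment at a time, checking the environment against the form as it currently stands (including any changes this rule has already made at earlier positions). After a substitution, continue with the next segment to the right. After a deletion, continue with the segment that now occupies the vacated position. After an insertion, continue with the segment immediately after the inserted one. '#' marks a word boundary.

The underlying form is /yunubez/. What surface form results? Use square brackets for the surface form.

A Stop Lenition: [yunubez] → [yunuvez]
B Word-Final Devoicing: [yunuvez] → [yunuves]

[yunuves]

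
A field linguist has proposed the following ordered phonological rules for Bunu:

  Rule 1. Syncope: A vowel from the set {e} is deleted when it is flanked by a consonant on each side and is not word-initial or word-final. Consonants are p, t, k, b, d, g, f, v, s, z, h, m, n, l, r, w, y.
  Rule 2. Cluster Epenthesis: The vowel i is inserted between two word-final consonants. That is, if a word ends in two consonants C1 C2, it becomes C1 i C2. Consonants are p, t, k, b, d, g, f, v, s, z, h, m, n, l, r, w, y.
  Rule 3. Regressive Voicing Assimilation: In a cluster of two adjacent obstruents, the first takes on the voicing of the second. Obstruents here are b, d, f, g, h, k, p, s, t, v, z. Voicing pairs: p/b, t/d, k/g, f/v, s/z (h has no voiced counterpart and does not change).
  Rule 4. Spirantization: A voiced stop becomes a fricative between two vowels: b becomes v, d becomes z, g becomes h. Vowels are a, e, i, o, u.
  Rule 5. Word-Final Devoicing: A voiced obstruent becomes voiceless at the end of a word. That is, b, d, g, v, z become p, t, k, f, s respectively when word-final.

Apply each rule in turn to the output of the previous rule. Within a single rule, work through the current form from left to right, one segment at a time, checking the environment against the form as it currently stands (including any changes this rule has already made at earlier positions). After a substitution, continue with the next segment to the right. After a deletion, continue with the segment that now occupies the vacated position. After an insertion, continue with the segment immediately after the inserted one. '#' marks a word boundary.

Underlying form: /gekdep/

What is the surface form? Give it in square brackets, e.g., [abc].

Rule 1 Syncope: [gekdep] → [gkdp]
Rule 2 Cluster Epenthesis: [gkdp] → [gkdip]
Rule 3 Regressive Voicing Assimilation: [gkdip] → [kgdip]
Rule 4 Spirantization: no change — [kgdip]
Rule 5 Word-Final Devoicing: no change — [kgdip]

[kgdip]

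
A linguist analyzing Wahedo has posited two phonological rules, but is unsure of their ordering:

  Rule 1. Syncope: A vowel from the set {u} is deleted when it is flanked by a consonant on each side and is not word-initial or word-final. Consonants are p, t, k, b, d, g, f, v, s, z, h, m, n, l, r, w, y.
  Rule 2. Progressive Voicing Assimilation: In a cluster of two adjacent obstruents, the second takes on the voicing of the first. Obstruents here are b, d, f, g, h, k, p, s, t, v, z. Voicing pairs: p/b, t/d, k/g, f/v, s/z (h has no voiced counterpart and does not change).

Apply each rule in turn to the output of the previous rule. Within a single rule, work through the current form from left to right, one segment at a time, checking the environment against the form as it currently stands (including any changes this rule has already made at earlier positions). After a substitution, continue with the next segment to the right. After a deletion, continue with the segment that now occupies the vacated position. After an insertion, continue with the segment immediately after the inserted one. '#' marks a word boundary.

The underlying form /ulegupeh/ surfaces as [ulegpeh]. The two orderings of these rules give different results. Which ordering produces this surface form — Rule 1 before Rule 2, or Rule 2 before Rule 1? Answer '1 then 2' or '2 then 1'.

2 then 1

Order 1 then 2:
  1 Syncope: [ulegupeh] → [ulegpeh]
  2 Progressive Voicing Assimilation: [ulegpeh] → [ulegbeh]
  result: [ulegbeh]
Order 2 then 1:
  2 Progressive Voicing Assimilation: no change — [ulegupeh]
  1 Syncope: [ulegupeh] → [ulegpeh]
  result: [ulegpeh]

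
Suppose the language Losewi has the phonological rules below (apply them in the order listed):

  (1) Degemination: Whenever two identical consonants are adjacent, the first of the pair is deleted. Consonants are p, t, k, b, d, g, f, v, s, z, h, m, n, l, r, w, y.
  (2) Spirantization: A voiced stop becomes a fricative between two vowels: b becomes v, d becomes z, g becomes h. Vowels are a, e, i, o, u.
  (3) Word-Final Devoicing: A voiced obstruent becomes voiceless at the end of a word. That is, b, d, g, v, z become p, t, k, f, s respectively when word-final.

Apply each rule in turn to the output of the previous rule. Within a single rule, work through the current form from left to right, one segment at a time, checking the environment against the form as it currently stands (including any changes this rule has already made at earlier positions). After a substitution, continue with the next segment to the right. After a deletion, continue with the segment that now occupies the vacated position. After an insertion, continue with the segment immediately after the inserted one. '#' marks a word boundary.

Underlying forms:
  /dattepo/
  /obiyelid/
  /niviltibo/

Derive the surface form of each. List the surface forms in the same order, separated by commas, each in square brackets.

/dattepo/:
  (1) Degemination: [dattepo] → [datepo]
  (2) Spirantization: no change — [datepo]
  (3) Word-Final Devoicing: no change — [datepo]
/obiyelid/:
  (1) Degemination: no change — [obiyelid]
  (2) Spirantization: [obiyelid] → [oviyelid]
  (3) Word-Final Devoicing: [oviyelid] → [oviyelit]
/niviltibo/:
  (1) Degemination: no change — [niviltibo]
  (2) Spirantization: [niviltibo] → [niviltivo]
  (3) Word-Final Devoicing: no change — [niviltivo]

[datepo], [oviyelit], [niviltivo]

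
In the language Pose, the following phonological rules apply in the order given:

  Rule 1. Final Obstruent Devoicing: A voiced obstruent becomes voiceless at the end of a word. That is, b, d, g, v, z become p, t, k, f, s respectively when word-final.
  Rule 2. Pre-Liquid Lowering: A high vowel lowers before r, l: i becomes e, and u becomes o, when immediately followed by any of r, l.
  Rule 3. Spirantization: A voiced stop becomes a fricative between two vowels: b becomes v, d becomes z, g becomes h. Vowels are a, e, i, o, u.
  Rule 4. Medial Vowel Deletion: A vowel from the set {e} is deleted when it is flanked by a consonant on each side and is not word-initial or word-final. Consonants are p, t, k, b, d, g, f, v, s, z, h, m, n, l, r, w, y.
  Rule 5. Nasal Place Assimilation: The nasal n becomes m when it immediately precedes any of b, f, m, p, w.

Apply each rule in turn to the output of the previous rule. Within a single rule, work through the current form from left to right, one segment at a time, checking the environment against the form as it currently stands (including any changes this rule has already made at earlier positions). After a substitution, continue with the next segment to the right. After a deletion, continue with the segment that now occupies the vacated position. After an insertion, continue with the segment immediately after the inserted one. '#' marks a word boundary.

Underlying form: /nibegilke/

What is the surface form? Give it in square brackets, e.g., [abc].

[nivhlke]

Rule 1 Final Obstruent Devoicing: no change — [nibegilke]
Rule 2 Pre-Liquid Lowering: [nibegilke] → [nibegelke]
Rule 3 Spirantization: [nibegelke] → [nivehelke]
Rule 4 Medial Vowel Deletion: [nivehelke] → [nivhlke]
Rule 5 Nasal Place Assimilation: no change — [nivhlke]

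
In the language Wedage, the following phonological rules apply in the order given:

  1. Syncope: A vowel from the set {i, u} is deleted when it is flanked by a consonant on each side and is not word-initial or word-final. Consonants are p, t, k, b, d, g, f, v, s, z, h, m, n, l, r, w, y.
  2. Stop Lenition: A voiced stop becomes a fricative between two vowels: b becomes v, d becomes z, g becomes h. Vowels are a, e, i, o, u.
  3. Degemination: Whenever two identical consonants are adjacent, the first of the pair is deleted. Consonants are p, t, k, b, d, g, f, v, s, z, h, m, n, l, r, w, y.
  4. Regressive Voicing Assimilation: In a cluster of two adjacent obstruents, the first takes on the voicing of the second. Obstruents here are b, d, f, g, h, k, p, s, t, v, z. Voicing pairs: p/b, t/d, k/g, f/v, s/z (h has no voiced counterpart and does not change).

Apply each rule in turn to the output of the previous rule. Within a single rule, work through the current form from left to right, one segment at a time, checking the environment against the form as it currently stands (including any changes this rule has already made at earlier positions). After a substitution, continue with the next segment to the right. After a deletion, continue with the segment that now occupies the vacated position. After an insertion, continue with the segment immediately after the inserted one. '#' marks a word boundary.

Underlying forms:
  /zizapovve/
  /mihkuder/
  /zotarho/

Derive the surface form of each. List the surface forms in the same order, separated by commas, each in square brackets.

/zizapovve/:
  1 Syncope: [zizapovve] → [zzapovve]
  2 Stop Lenition: no change — [zzapovve]
  3 Degemination: [zzapovve] → [zapove]
  4 Regressive Voicing Assimilation: no change — [zapove]
/mihkuder/:
  1 Syncope: [mihkuder] → [mhkder]
  2 Stop Lenition: no change — [mhkder]
  3 Degemination: no change — [mhkder]
  4 Regressive Voicing Assimilation: [mhkder] → [mhgder]
/zotarho/:
  1 Syncope: no change — [zotarho]
  2 Stop Lenition: no change — [zotarho]
  3 Degemination: no change — [zotarho]
  4 Regressive Voicing Assimilation: no change — [zotarho]

[zapove], [mhgder], [zotarho]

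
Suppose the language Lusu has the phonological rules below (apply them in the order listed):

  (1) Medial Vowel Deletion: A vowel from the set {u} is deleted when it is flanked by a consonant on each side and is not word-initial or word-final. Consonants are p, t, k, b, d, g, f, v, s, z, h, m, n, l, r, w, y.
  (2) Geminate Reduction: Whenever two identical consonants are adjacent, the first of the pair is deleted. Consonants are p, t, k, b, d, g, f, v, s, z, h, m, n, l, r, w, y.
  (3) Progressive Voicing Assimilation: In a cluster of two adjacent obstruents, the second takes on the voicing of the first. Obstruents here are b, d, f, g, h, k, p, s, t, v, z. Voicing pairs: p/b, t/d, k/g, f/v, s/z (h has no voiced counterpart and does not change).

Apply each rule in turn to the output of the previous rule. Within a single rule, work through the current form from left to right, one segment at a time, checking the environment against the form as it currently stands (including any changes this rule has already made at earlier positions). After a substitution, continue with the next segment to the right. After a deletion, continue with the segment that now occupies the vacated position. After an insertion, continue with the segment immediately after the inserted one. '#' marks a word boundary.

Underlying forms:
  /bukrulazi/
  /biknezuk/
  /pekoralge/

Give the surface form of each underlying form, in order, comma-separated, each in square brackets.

[bgrlazi], [biknezg], [pekoralge]

/bukrulazi/:
  (1) Medial Vowel Deletion: [bukrulazi] → [bkrlazi]
  (2) Geminate Reduction: no change — [bkrlazi]
  (3) Progressive Voicing Assimilation: [bkrlazi] → [bgrlazi]
/biknezuk/:
  (1) Medial Vowel Deletion: [biknezuk] → [biknezk]
  (2) Geminate Reduction: no change — [biknezk]
  (3) Progressive Voicing Assimilation: [biknezk] → [biknezg]
/pekoralge/:
  (1) Medial Vowel Deletion: no change — [pekoralge]
  (2) Geminate Reduction: no change — [pekoralge]
  (3) Progressive Voicing Assimilation: no change — [pekoralge]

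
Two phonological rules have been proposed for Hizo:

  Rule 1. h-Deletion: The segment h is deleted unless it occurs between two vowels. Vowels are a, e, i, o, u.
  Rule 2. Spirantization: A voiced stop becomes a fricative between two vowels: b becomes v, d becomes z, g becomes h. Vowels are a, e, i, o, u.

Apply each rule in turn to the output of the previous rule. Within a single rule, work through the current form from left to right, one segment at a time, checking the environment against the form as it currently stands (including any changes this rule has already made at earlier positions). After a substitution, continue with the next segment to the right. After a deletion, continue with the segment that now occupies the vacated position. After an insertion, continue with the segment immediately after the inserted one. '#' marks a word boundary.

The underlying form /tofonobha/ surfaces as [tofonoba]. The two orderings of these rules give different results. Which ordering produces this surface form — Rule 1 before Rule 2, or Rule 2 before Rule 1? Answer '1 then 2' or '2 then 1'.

2 then 1

Order 1 then 2:
  1 h-Deletion: [tofonobha] → [tofonoba]
  2 Spirantization: [tofonoba] → [tofonova]
  result: [tofonova]
Order 2 then 1:
  2 Spirantization: no change — [tofonobha]
  1 h-Deletion: [tofonobha] → [tofonoba]
  result: [tofonoba]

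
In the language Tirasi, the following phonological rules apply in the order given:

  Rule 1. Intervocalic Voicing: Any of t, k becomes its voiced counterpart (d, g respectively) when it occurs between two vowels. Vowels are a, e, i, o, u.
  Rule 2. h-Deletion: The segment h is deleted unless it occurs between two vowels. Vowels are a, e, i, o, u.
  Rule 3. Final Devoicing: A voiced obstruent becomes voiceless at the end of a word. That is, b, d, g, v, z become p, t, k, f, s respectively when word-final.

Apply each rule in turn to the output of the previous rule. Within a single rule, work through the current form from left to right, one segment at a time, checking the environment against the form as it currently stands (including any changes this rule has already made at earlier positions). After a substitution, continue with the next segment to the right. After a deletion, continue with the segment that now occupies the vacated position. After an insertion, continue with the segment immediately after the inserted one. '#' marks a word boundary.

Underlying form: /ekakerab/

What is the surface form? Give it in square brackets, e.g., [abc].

Rule 1 Intervocalic Voicing: [ekakerab] → [egagerab]
Rule 2 h-Deletion: no change — [egagerab]
Rule 3 Final Devoicing: [egagerab] → [egagerap]

[egagerap]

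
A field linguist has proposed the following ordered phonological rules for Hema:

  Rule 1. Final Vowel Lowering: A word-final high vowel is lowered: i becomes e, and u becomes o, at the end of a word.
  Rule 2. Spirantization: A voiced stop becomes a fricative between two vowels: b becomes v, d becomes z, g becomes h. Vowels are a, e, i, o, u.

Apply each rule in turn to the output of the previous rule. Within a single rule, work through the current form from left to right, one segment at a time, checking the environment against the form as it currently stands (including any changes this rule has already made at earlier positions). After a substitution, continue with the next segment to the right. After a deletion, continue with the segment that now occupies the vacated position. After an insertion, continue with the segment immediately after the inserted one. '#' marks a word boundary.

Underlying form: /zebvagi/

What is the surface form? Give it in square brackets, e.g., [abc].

Rule 1 Final Vowel Lowering: [zebvagi] → [zebvage]
Rule 2 Spirantization: [zebvage] → [zebvahe]

[zebvahe]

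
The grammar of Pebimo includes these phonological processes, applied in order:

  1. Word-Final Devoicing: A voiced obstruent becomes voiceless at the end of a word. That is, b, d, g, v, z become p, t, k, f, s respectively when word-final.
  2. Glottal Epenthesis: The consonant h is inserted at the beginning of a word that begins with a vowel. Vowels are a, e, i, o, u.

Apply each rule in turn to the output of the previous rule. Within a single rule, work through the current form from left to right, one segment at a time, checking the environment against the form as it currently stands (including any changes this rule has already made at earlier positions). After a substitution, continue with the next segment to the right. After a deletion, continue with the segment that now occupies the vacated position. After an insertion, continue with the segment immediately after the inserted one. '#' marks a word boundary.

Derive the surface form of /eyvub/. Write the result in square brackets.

1 Word-Final Devoicing: [eyvub] → [eyvup]
2 Glottal Epenthesis: [eyvup] → [heyvup]

[heyvup]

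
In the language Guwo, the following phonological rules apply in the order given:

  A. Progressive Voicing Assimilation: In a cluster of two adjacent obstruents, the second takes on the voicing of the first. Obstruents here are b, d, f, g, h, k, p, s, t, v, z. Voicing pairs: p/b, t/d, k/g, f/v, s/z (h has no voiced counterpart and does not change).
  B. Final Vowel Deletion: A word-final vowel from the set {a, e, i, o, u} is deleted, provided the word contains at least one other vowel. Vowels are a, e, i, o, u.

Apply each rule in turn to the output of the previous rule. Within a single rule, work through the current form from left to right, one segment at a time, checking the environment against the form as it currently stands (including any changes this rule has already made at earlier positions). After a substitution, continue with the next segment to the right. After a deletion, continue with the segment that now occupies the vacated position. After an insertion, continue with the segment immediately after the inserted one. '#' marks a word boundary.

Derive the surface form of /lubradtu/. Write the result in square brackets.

[lubradd]

A Progressive Voicing Assimilation: [lubradtu] → [lubraddu]
B Final Vowel Deletion: [lubraddu] → [lubradd]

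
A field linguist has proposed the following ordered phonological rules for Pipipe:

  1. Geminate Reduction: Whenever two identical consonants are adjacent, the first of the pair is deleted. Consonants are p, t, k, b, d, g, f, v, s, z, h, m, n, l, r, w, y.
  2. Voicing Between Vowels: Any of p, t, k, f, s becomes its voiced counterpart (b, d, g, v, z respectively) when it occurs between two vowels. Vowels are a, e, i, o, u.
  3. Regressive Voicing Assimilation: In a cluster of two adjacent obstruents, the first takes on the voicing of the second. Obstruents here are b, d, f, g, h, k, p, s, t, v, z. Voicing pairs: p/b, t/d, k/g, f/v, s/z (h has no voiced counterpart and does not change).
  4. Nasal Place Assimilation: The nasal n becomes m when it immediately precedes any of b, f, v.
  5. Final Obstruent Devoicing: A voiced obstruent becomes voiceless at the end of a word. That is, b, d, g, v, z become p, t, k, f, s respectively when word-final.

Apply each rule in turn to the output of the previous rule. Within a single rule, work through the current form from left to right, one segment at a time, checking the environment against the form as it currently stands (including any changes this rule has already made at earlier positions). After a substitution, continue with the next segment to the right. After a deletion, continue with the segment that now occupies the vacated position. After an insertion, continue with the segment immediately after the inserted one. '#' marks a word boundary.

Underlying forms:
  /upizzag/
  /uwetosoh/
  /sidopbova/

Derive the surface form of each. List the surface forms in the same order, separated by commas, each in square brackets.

/upizzag/:
  1 Geminate Reduction: [upizzag] → [upizag]
  2 Voicing Between Vowels: [upizag] → [ubizag]
  3 Regressive Voicing Assimilation: no change — [ubizag]
  4 Nasal Place Assimilation: no change — [ubizag]
  5 Final Obstruent Devoicing: [ubizag] → [ubizak]
/uwetosoh/:
  1 Geminate Reduction: no change — [uwetosoh]
  2 Voicing Between Vowels: [uwetosoh] → [uwedozoh]
  3 Regressive Voicing Assimilation: no change — [uwedozoh]
  4 Nasal Place Assimilation: no change — [uwedozoh]
  5 Final Obstruent Devoicing: no change — [uwedozoh]
/sidopbova/:
  1 Geminate Reduction: no change — [sidopbova]
  2 Voicing Between Vowels: no change — [sidopbova]
  3 Regressive Voicing Assimilation: [sidopbova] → [sidobbova]
  4 Nasal Place Assimilation: no change — [sidobbova]
  5 Final Obstruent Devoicing: no change — [sidobbova]

[ubizak], [uwedozoh], [sidobbova]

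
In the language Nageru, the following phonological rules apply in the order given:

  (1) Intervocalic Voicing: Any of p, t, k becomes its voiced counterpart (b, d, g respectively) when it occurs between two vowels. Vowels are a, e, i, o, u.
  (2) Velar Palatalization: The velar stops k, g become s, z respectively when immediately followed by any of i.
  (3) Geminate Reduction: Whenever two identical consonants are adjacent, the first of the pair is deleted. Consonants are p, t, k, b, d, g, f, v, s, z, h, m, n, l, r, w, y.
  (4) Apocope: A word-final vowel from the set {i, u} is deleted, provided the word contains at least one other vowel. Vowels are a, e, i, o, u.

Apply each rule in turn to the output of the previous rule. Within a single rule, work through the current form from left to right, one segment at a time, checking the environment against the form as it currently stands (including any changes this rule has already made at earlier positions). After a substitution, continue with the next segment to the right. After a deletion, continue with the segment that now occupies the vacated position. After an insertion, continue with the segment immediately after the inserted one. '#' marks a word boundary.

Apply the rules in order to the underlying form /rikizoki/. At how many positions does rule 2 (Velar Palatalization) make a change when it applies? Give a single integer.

2

(1) Intervocalic Voicing: [rikizoki] → [rigizogi]
(2) Velar Palatalization: [rigizogi] → [rizizozi]
(3) Geminate Reduction: no change — [rizizozi]
(4) Apocope: [rizizozi] → [rizizoz]
Rule 2 changed 2 position(s).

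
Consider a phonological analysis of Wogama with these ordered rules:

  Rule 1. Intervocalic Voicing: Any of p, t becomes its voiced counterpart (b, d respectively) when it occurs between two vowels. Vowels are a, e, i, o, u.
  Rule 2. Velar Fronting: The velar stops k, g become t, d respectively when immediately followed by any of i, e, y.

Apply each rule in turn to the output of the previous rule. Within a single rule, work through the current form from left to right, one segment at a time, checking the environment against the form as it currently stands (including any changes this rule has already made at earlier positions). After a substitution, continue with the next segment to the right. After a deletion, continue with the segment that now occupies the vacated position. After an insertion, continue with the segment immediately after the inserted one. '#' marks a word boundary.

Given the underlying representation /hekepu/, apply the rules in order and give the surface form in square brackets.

[hetebu]

Rule 1 Intervocalic Voicing: [hekepu] → [hekebu]
Rule 2 Velar Fronting: [hekebu] → [hetebu]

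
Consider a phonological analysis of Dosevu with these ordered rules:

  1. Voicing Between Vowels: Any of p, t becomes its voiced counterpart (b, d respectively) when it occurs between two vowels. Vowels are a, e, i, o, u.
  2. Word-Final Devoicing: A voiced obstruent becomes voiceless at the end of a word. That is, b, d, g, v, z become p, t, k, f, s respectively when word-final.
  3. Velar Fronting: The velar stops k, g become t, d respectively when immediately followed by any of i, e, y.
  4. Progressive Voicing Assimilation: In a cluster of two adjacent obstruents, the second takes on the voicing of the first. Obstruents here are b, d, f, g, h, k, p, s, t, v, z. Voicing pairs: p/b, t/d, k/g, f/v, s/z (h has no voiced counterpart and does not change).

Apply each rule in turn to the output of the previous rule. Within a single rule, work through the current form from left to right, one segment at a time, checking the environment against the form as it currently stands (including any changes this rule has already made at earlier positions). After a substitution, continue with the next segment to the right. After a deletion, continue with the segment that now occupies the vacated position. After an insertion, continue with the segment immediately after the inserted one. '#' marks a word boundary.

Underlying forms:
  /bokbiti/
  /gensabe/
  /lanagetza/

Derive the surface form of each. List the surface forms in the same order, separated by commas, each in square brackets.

[bokpidi], [densabe], [lanadetsa]

/bokbiti/:
  1 Voicing Between Vowels: [bokbiti] → [bokbidi]
  2 Word-Final Devoicing: no change — [bokbidi]
  3 Velar Fronting: no change — [bokbidi]
  4 Progressive Voicing Assimilation: [bokbidi] → [bokpidi]
/gensabe/:
  1 Voicing Between Vowels: no change — [gensabe]
  2 Word-Final Devoicing: no change — [gensabe]
  3 Velar Fronting: [gensabe] → [densabe]
  4 Progressive Voicing Assimilation: no change — [densabe]
/lanagetza/:
  1 Voicing Between Vowels: no change — [lanagetza]
  2 Word-Final Devoicing: no change — [lanagetza]
  3 Velar Fronting: [lanagetza] → [lanadetza]
  4 Progressive Voicing Assimilation: [lanadetza] → [lanadetsa]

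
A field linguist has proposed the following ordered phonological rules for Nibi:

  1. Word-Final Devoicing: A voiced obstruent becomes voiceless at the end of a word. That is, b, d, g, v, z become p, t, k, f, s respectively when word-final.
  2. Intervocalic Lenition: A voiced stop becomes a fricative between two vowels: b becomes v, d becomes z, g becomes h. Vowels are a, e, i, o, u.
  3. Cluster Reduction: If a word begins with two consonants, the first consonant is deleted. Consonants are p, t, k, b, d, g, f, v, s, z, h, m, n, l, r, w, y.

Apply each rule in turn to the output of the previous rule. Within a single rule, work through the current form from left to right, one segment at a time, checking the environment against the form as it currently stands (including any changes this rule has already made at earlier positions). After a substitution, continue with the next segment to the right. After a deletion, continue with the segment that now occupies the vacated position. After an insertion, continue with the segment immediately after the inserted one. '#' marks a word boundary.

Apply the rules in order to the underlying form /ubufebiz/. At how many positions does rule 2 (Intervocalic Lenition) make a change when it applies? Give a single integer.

1 Word-Final Devoicing: [ubufebiz] → [ubufebis]
2 Intervocalic Lenition: [ubufebis] → [uvufevis]
3 Cluster Reduction: no change — [uvufevis]
Rule 2 changed 2 position(s).

2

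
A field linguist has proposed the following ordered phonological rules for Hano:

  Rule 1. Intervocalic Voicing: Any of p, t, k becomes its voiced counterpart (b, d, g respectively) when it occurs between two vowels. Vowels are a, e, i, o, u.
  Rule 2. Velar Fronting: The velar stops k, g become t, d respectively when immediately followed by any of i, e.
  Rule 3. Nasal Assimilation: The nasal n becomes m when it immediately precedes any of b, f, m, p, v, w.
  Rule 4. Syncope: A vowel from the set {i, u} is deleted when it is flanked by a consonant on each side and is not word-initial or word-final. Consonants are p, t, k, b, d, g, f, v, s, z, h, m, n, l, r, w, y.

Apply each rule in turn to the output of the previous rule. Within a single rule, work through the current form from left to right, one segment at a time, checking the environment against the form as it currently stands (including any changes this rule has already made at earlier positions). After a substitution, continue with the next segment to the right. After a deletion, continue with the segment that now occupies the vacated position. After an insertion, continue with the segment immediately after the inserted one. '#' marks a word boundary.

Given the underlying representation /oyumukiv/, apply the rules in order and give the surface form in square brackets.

[oymdv]

Rule 1 Intervocalic Voicing: [oyumukiv] → [oyumugiv]
Rule 2 Velar Fronting: [oyumugiv] → [oyumudiv]
Rule 3 Nasal Assimilation: no change — [oyumudiv]
Rule 4 Syncope: [oyumudiv] → [oymdv]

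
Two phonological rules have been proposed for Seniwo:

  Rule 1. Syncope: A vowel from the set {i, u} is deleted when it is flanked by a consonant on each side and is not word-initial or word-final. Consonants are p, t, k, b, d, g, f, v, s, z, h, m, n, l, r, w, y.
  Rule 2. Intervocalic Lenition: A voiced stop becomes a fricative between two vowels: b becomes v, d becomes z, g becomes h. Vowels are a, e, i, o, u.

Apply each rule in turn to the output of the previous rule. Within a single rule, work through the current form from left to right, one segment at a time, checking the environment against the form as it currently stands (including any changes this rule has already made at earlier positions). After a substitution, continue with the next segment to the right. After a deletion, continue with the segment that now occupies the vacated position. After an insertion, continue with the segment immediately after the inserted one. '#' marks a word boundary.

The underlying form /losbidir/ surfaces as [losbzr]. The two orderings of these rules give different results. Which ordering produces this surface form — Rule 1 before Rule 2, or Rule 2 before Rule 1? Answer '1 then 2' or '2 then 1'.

2 then 1

Order 1 then 2:
  1 Syncope: [losbidir] → [losbdr]
  2 Intervocalic Lenition: no change — [losbdr]
  result: [losbdr]
Order 2 then 1:
  2 Intervocalic Lenition: [losbidir] → [losbizir]
  1 Syncope: [losbizir] → [losbzr]
  result: [losbzr]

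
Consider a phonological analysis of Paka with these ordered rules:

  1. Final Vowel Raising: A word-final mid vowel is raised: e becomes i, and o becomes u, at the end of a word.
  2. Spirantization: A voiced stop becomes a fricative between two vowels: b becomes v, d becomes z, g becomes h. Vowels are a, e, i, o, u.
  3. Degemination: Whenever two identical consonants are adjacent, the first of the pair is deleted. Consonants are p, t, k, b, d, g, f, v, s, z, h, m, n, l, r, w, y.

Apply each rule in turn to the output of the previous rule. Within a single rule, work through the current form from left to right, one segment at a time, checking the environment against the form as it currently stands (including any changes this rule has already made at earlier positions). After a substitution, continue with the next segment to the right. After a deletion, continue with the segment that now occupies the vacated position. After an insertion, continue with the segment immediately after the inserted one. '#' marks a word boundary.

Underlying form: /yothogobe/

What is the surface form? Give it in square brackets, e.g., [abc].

1 Final Vowel Raising: [yothogobe] → [yothogobi]
2 Spirantization: [yothogobi] → [yothohovi]
3 Degemination: no change — [yothohovi]

[yothohovi]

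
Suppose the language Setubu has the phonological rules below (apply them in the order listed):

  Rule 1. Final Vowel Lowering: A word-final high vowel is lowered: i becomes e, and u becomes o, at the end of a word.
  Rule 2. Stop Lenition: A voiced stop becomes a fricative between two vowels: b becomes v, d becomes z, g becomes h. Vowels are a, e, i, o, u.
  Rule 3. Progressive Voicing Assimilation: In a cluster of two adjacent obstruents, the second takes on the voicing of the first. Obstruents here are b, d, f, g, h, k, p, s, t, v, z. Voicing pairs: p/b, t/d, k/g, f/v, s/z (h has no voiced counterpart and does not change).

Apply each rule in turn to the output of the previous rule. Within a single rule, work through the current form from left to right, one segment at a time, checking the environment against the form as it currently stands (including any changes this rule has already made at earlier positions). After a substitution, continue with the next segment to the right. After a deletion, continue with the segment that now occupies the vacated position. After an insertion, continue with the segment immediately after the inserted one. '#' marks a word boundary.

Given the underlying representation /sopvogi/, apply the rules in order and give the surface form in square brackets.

Rule 1 Final Vowel Lowering: [sopvogi] → [sopvoge]
Rule 2 Stop Lenition: [sopvoge] → [sopvohe]
Rule 3 Progressive Voicing Assimilation: [sopvohe] → [sopfohe]

[sopfohe]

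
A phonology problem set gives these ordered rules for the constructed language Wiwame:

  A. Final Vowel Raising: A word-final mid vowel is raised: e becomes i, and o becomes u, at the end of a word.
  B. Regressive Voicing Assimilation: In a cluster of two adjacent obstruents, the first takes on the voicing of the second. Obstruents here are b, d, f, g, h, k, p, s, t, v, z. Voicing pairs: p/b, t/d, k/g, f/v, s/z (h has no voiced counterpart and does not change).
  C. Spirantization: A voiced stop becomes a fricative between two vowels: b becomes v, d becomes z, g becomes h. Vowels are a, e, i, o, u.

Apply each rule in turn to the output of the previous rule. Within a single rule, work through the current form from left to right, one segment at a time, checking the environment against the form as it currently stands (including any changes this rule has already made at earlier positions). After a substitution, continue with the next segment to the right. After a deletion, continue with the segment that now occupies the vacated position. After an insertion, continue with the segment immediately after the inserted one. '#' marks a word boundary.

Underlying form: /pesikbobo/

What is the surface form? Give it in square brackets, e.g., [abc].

A Final Vowel Raising: [pesikbobo] → [pesikbobu]
B Regressive Voicing Assimilation: [pesikbobu] → [pesigbobu]
C Spirantization: [pesigbobu] → [pesigbovu]

[pesigbovu]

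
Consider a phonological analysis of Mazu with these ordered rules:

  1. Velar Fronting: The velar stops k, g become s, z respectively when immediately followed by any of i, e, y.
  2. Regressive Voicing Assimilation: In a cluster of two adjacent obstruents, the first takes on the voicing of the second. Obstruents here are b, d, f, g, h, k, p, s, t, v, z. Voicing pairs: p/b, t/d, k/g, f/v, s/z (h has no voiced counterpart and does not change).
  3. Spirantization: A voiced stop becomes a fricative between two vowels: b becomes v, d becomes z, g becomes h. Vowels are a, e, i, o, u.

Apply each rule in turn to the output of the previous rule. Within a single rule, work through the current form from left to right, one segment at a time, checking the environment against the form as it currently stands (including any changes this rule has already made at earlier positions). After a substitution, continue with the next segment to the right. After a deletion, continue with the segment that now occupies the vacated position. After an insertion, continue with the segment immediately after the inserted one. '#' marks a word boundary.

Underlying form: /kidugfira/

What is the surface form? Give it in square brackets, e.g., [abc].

1 Velar Fronting: [kidugfira] → [sidugfira]
2 Regressive Voicing Assimilation: [sidugfira] → [sidukfira]
3 Spirantization: [sidukfira] → [sizukfira]

[sizukfira]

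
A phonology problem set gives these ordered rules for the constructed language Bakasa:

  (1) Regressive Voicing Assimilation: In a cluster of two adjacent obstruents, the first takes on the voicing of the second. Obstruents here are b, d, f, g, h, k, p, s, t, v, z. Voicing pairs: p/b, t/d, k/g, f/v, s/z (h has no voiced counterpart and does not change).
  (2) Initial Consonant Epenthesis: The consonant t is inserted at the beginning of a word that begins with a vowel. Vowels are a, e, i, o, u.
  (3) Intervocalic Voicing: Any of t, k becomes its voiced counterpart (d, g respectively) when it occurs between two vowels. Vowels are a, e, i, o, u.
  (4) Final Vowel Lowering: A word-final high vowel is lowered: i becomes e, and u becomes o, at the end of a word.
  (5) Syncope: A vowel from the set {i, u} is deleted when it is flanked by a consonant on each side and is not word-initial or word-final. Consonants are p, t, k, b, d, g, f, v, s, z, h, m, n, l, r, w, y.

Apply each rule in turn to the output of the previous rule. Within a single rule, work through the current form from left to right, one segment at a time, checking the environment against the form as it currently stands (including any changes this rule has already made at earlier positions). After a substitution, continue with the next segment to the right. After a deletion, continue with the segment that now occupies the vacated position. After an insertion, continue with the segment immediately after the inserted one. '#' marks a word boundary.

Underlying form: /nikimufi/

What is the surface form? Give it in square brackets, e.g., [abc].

[ngmfe]

(1) Regressive Voicing Assimilation: no change — [nikimufi]
(2) Initial Consonant Epenthesis: no change — [nikimufi]
(3) Intervocalic Voicing: [nikimufi] → [nigimufi]
(4) Final Vowel Lowering: [nigimufi] → [nigimufe]
(5) Syncope: [nigimufe] → [ngmfe]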